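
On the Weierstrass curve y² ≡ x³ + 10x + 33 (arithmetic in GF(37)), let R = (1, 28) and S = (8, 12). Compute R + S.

(1, 28) + (8, 12). λ = (12 - 28)/(8 - 1) ≡ 21/7 mod 37. 7⁻¹ ≡ 16 (mod 37), so λ ≡ 3.
  x = λ² - 1 - 8 = 9 - 9 ≡ 0; y = λ·(1 - 0) - 28 ≡ 12. → (0, 12)

(0, 12)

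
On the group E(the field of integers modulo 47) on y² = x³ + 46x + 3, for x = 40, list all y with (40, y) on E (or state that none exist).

none

x³ + 46x + 3 = 65843 ≡ 43 (mod 47).
43 is a non-residue mod 47; no y exists.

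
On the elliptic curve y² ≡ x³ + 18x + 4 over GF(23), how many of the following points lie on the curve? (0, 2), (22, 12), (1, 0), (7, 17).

(0, 2): 2² ≡ 4, rhs ≡ 4 → on.
(22, 12): 12² ≡ 6, rhs ≡ 8 → off.
(1, 0): 0² ≡ 0, rhs ≡ 0 → on.
(7, 17): 17² ≡ 13, rhs ≡ 13 → on.

3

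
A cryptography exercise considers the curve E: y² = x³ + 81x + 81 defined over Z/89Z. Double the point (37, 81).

tangent at (37, 81): λ = (3·37² + 81)/(2·81) ≡ 5/73. 73⁻¹ ≡ 50 (mod 89) since 73·50 = 3650 ≡ 1, so λ ≡ 5·50 ≡ 72.
  x = λ² - 37 - 37 = 5184 - 74 ≡ 37; y = λ·(37 - 37) - 81 ≡ 8. → (37, 8)

(37, 8)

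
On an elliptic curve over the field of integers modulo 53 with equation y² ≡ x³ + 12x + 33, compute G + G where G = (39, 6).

tangent at (39, 6): λ = (3·39² + 12)/(2·6) ≡ 17/12. 12⁻¹ ≡ 31 (mod 53) since 12·31 = 372 ≡ 1, so λ ≡ 17·31 ≡ 50.
  x = λ² - 39 - 39 = 2500 - 78 ≡ 37; y = λ·(39 - 37) - 6 ≡ 41. → (37, 41)

(37, 41)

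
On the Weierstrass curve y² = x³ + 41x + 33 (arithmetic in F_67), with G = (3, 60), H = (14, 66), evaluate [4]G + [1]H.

(41, 33)

First 4G:
Repeated addition: build up to 4G.
2G: tangent at (3, 60): λ = (3·3² + 41)/(2·60) ≡ 1/53. 53⁻¹ ≡ 43 (mod 67) since 53·43 = 2279 ≡ 1, so λ ≡ 1·43 ≡ 43.
  x = λ² - 3 - 3 = 1849 - 6 ≡ 34; y = λ·(3 - 34) - 60 ≡ 14. → (34, 14)
3G: (34, 14) + (3, 60). λ = (60 - 14)/(3 - 34) ≡ 46/36 mod 67. 36⁻¹ ≡ 54 (mod 67), so λ ≡ 5.
  x = λ² - 34 - 3 = 25 - 37 ≡ 55; y = λ·(34 - 55) - 14 ≡ 15. → (55, 15)
4G: (55, 15) + (3, 60). λ = (60 - 15)/(3 - 55) ≡ 45/15 mod 67. 15⁻¹ ≡ 9 (mod 67) since 15·9 = 135 ≡ 1, so λ ≡ 3.
  x = λ² - 55 - 3 = 9 - 58 ≡ 18; y = λ·(55 - 18) - 15 ≡ 29. → (18, 29)
4G = (18, 29).
Finally 4G + H:
(18, 29) + (14, 66). λ = (66 - 29)/(14 - 18) ≡ 37/63 mod 67. 63⁻¹ ≡ 50 (mod 67), so λ ≡ 41.
  x = λ² - 18 - 14 = 1681 - 32 ≡ 41; y = λ·(18 - 41) - 29 ≡ 33. → (41, 33)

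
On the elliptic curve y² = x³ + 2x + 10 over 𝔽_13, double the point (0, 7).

(4, 11)

tangent at (0, 7): λ = (3·0² + 2)/(2·7) ≡ 2/1. 1⁻¹ ≡ 1 (mod 13), so λ ≡ 2·1 ≡ 2.
  x = λ² - 0 - 0 = 4 - 0 ≡ 4; y = λ·(0 - 4) - 7 ≡ 11. → (4, 11)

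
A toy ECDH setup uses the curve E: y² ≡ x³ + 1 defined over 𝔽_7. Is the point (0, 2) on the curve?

y² = 2² ≡ 4; x³ + 0x + 1 = 1 ≡ 1 (mod 7). 4 ≠ 1.

no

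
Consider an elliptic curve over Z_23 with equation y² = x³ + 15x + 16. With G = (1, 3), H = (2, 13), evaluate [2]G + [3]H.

(2, 10)

First 2G:
Repeated addition: build up to 2G.
2G: tangent at (1, 3): λ = (3·1² + 15)/(2·3) ≡ 18/6. 6⁻¹ ≡ 4 (mod 23) since 6·4 = 24 ≡ 1, so λ ≡ 18·4 ≡ 3.
  x = λ² - 1 - 1 = 9 - 2 ≡ 7; y = λ·(1 - 7) - 3 ≡ 2. → (7, 2)
2G = (7, 2).
Next 3H:
Repeated addition: build up to 3H.
2H: tangent at (2, 13): λ = (3·2² + 15)/(2·13) ≡ 4/3. 3⁻¹ ≡ 8 (mod 23), so λ ≡ 4·8 ≡ 9.
  x = λ² - 2 - 2 = 81 - 4 ≡ 8; y = λ·(2 - 8) - 13 ≡ 2. → (8, 2)
3H: (8, 2) + (2, 13). λ = (13 - 2)/(2 - 8) ≡ 11/17 mod 23. 17⁻¹ ≡ 19 (mod 23), so λ ≡ 2.
  x = λ² - 8 - 2 = 4 - 10 ≡ 17; y = λ·(8 - 17) - 2 ≡ 3. → (17, 3)
3H = (17, 3).
Finally 2G + 3H:
(7, 2) + (17, 3). λ = (3 - 2)/(17 - 7) ≡ 1/10 mod 23. 10⁻¹ ≡ 7 (mod 23) since 10·7 = 70 ≡ 1, so λ ≡ 7.
  x = λ² - 7 - 17 = 49 - 24 ≡ 2; y = λ·(7 - 2) - 2 ≡ 10. → (2, 10)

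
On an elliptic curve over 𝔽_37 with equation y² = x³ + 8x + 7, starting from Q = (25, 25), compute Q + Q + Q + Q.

O

Repeated addition: build up to 4Q.
2Q: tangent at (25, 25): λ = (3·25² + 8)/(2·25) ≡ 33/13. 13⁻¹ ≡ 20 (mod 37) since 13·20 = 260 ≡ 1, so λ ≡ 33·20 ≡ 31.
  x = λ² - 25 - 25 = 961 - 50 ≡ 23; y = λ·(25 - 23) - 25 ≡ 0. → (23, 0)
3Q: (23, 0) + (25, 25). λ = (25 - 0)/(25 - 23) ≡ 25/2 mod 37. 2⁻¹ ≡ 19 (mod 37) since 2·19 = 38 ≡ 1, so λ ≡ 31.
  x = λ² - 23 - 25 = 961 - 48 ≡ 25; y = λ·(23 - 25) - 0 ≡ 12. → (25, 12)
4Q: (25, 12) + (25, 25): same x and y₁ ≡ -y₂, so the sum is 𝒪.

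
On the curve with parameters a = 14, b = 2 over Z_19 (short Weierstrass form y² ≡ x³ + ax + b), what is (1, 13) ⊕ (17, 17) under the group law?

(1, 13) + (17, 17). λ = (17 - 13)/(17 - 1) ≡ 4/16 mod 19. 16⁻¹ ≡ 6 (mod 19) since 16·6 = 96 ≡ 1, so λ ≡ 5.
  x = λ² - 1 - 17 = 25 - 18 ≡ 7; y = λ·(1 - 7) - 13 ≡ 14. → (7, 14)

(7, 14)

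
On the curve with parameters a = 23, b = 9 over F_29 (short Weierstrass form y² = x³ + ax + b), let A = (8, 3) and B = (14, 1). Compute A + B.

(8, 3) + (14, 1). λ = (1 - 3)/(14 - 8) ≡ 27/6 mod 29. 6⁻¹ ≡ 5 (mod 29), so λ ≡ 19.
  x = λ² - 8 - 14 = 361 - 22 ≡ 20; y = λ·(8 - 20) - 3 ≡ 1. → (20, 1)

(20, 1)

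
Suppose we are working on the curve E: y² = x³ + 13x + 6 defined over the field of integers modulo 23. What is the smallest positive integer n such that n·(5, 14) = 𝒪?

10

2P: tangent at (5, 14): λ = (3·5² + 13)/(2·14) ≡ 19/5. 5⁻¹ ≡ 14 (mod 23), so λ ≡ 19·14 ≡ 13.
  x = λ² - 5 - 5 = 169 - 10 ≡ 21; y = λ·(5 - 21) - 14 ≡ 8. → (21, 8)
3P: (21, 8) + (5, 14). λ = (14 - 8)/(5 - 21) ≡ 6/7 mod 23. 7⁻¹ ≡ 10 (mod 23) since 7·10 = 70 ≡ 1, so λ ≡ 14.
  x = λ² - 21 - 5 = 196 - 26 ≡ 9; y = λ·(21 - 9) - 8 ≡ 22. → (9, 22)
4P: (9, 22) + (5, 14). λ = (14 - 22)/(5 - 9) ≡ 15/19 mod 23. 19⁻¹ ≡ 17 (mod 23), so λ ≡ 2.
  x = λ² - 9 - 5 = 4 - 14 ≡ 13; y = λ·(9 - 13) - 22 ≡ 16. → (13, 16)
5P: (13, 16) + (5, 14). λ = (14 - 16)/(5 - 13) ≡ 21/15 mod 23. 15⁻¹ ≡ 20 (mod 23), so λ ≡ 6.
  x = λ² - 13 - 5 = 36 - 18 ≡ 18; y = λ·(13 - 18) - 16 ≡ 0. → (18, 0)
6P: (18, 0) + (5, 14). λ = (14 - 0)/(5 - 18) ≡ 14/10 mod 23. 10⁻¹ ≡ 7 (mod 23) since 10·7 = 70 ≡ 1, so λ ≡ 6.
  x = λ² - 18 - 5 = 36 - 23 ≡ 13; y = λ·(18 - 13) - 0 ≡ 7. → (13, 7)
7P: (13, 7) + (5, 14). λ = (14 - 7)/(5 - 13) ≡ 7/15 mod 23. 15⁻¹ ≡ 20 (mod 23) since 15·20 = 300 ≡ 1, so λ ≡ 2.
  x = λ² - 13 - 5 = 4 - 18 ≡ 9; y = λ·(13 - 9) - 7 ≡ 1. → (9, 1)
8P: (9, 1) + (5, 14). λ = (14 - 1)/(5 - 9) ≡ 13/19 mod 23. 19⁻¹ ≡ 17 (mod 23) since 19·17 = 323 ≡ 1, so λ ≡ 14.
  x = λ² - 9 - 5 = 196 - 14 ≡ 21; y = λ·(9 - 21) - 1 ≡ 15. → (21, 15)
9P: (21, 15) + (5, 14). λ = (14 - 15)/(5 - 21) ≡ 22/7 mod 23. 7⁻¹ ≡ 10 (mod 23) since 7·10 = 70 ≡ 1, so λ ≡ 13.
  x = λ² - 21 - 5 = 169 - 26 ≡ 5; y = λ·(21 - 5) - 15 ≡ 9. → (5, 9)
10P: (5, 9) + (5, 14): same x and y₁ ≡ -y₂, so the sum is 𝒪.
10P = 𝒪, so the order is 10.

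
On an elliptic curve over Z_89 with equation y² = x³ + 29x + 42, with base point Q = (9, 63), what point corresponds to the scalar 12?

(1, 61)

Repeated addition: build up to 12Q.
2Q: tangent at (9, 63): λ = (3·9² + 29)/(2·63) ≡ 5/37. 37⁻¹ ≡ 77 (mod 89), so λ ≡ 5·77 ≡ 29.
  x = λ² - 9 - 9 = 841 - 18 ≡ 22; y = λ·(9 - 22) - 63 ≡ 5. → (22, 5)
3Q: (22, 5) + (9, 63). λ = (63 - 5)/(9 - 22) ≡ 58/76 mod 89. 76⁻¹ ≡ 41 (mod 89), so λ ≡ 64.
  x = λ² - 22 - 9 = 4096 - 31 ≡ 60; y = λ·(22 - 60) - 5 ≡ 55. → (60, 55)
4Q: (60, 55) + (9, 63). λ = (63 - 55)/(9 - 60) ≡ 8/38 mod 89. 38⁻¹ ≡ 82 (mod 89) since 38·82 = 3116 ≡ 1, so λ ≡ 33.
  x = λ² - 60 - 9 = 1089 - 69 ≡ 41; y = λ·(60 - 41) - 55 ≡ 38. → (41, 38)
5Q: (41, 38) + (9, 63). λ = (63 - 38)/(9 - 41) ≡ 25/57 mod 89. 57⁻¹ ≡ 25 (mod 89), so λ ≡ 2.
  x = λ² - 41 - 9 = 4 - 50 ≡ 43; y = λ·(41 - 43) - 38 ≡ 47. → (43, 47)
6Q: (43, 47) + (9, 63). λ = (63 - 47)/(9 - 43) ≡ 16/55 mod 89. 55⁻¹ ≡ 34 (mod 89) since 55·34 = 1870 ≡ 1, so λ ≡ 10.
  x = λ² - 43 - 9 = 100 - 52 ≡ 48; y = λ·(43 - 48) - 47 ≡ 81. → (48, 81)
7Q: (48, 81) + (9, 63). λ = (63 - 81)/(9 - 48) ≡ 71/50 mod 89. 50⁻¹ ≡ 73 (mod 89), so λ ≡ 21.
  x = λ² - 48 - 9 = 441 - 57 ≡ 28; y = λ·(48 - 28) - 81 ≡ 72. → (28, 72)
8Q: (28, 72) + (9, 63). λ = (63 - 72)/(9 - 28) ≡ 80/70 mod 89. 70⁻¹ ≡ 14 (mod 89), so λ ≡ 52.
  x = λ² - 28 - 9 = 2704 - 37 ≡ 86; y = λ·(28 - 86) - 72 ≡ 27. → (86, 27)
9Q: (86, 27) + (9, 63). λ = (63 - 27)/(9 - 86) ≡ 36/12 mod 89. 12⁻¹ ≡ 52 (mod 89) since 12·52 = 624 ≡ 1, so λ ≡ 3.
  x = λ² - 86 - 9 = 9 - 95 ≡ 3; y = λ·(86 - 3) - 27 ≡ 44. → (3, 44)
10Q: (3, 44) + (9, 63). λ = (63 - 44)/(9 - 3) ≡ 19/6 mod 89. 6⁻¹ ≡ 15 (mod 89), so λ ≡ 18.
  x = λ² - 3 - 9 = 324 - 12 ≡ 45; y = λ·(3 - 45) - 44 ≡ 1. → (45, 1)
11Q: (45, 1) + (9, 63). λ = (63 - 1)/(9 - 45) ≡ 62/53 mod 89. 53⁻¹ ≡ 42 (mod 89) since 53·42 = 2226 ≡ 1, so λ ≡ 23.
  x = λ² - 45 - 9 = 529 - 54 ≡ 30; y = λ·(45 - 30) - 1 ≡ 77. → (30, 77)
12Q: (30, 77) + (9, 63). λ = (63 - 77)/(9 - 30) ≡ 75/68 mod 89. 68⁻¹ ≡ 72 (mod 89) since 68·72 = 4896 ≡ 1, so λ ≡ 60.
  x = λ² - 30 - 9 = 3600 - 39 ≡ 1; y = λ·(30 - 1) - 77 ≡ 61. → (1, 61)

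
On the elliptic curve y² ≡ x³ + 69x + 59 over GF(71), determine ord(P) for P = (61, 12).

2P: tangent at (61, 12): λ = (3·61² + 69)/(2·12) ≡ 14/24. 24⁻¹ ≡ 3 (mod 71) since 24·3 = 72 ≡ 1, so λ ≡ 14·3 ≡ 42.
  x = λ² - 61 - 61 = 1764 - 122 ≡ 9; y = λ·(61 - 9) - 12 ≡ 42. → (9, 42)
3P: (9, 42) + (61, 12). λ = (12 - 42)/(61 - 9) ≡ 41/52 mod 71. 52⁻¹ ≡ 56 (mod 71) since 52·56 = 2912 ≡ 1, so λ ≡ 24.
  x = λ² - 9 - 61 = 576 - 70 ≡ 9; y = λ·(9 - 9) - 42 ≡ 29. → (9, 29)
4P: (9, 29) + (61, 12). λ = (12 - 29)/(61 - 9) ≡ 54/52 mod 71. 52⁻¹ ≡ 56 (mod 71), so λ ≡ 42.
  x = λ² - 9 - 61 = 1764 - 70 ≡ 61; y = λ·(9 - 61) - 29 ≡ 59. → (61, 59)
5P: (61, 59) + (61, 12): same x and y₁ ≡ -y₂, so the sum is ∞.
5P = ∞, so the order is 5.

5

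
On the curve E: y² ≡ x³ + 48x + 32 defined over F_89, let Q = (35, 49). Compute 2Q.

(2, 74)

tangent at (35, 49): λ = (3·35² + 48)/(2·49) ≡ 74/9. 9⁻¹ ≡ 10 (mod 89), so λ ≡ 74·10 ≡ 28.
  x = λ² - 35 - 35 = 784 - 70 ≡ 2; y = λ·(35 - 2) - 49 ≡ 74. → (2, 74)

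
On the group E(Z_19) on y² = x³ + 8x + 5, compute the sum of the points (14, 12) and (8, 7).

(14, 12) + (8, 7). λ = (7 - 12)/(8 - 14) ≡ 14/13 mod 19. 13⁻¹ ≡ 3 (mod 19), so λ ≡ 4.
  x = λ² - 14 - 8 = 16 - 22 ≡ 13; y = λ·(14 - 13) - 12 ≡ 11. → (13, 11)

(13, 11)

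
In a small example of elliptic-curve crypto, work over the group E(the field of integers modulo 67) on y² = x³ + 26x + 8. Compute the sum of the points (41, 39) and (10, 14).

(49, 41)

(41, 39) + (10, 14). λ = (14 - 39)/(10 - 41) ≡ 42/36 mod 67. 36⁻¹ ≡ 54 (mod 67), so λ ≡ 57.
  x = λ² - 41 - 10 = 3249 - 51 ≡ 49; y = λ·(41 - 49) - 39 ≡ 41. → (49, 41)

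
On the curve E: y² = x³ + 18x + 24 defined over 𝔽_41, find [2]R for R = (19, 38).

(4, 18)

tangent at (19, 38): λ = (3·19² + 18)/(2·38) ≡ 35/35. 35⁻¹ ≡ 34 (mod 41), so λ ≡ 35·34 ≡ 1.
  x = λ² - 19 - 19 = 1 - 38 ≡ 4; y = λ·(19 - 4) - 38 ≡ 18. → (4, 18)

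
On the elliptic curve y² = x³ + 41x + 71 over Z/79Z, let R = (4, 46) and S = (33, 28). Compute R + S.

(4, 46) + (33, 28). λ = (28 - 46)/(33 - 4) ≡ 61/29 mod 79. 29⁻¹ ≡ 30 (mod 79), so λ ≡ 13.
  x = λ² - 4 - 33 = 169 - 37 ≡ 53; y = λ·(4 - 53) - 46 ≡ 28. → (53, 28)

(53, 28)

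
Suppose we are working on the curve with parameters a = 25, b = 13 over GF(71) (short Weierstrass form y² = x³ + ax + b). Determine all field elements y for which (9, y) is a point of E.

x³ + 25x + 13 = 967 ≡ 44 (mod 71).
44 is a non-residue mod 71; no y exists.

none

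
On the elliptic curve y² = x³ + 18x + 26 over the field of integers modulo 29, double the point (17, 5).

tangent at (17, 5): λ = (3·17² + 18)/(2·5) ≡ 15/10. 10⁻¹ ≡ 3 (mod 29), so λ ≡ 15·3 ≡ 16.
  x = λ² - 17 - 17 = 256 - 34 ≡ 19; y = λ·(17 - 19) - 5 ≡ 21. → (19, 21)

(19, 21)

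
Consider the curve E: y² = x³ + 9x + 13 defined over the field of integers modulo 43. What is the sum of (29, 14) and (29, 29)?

The two points share x = 29 and their y-coordinates satisfy 14 + 29 ≡ 0 (mod 43), so they are inverses. Their sum is the point at infinity.

O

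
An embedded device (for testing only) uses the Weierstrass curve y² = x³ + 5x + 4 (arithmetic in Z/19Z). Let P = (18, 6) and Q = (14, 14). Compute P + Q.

(10, 16)

(18, 6) + (14, 14). λ = (14 - 6)/(14 - 18) ≡ 8/15 mod 19. 15⁻¹ ≡ 14 (mod 19) since 15·14 = 210 ≡ 1, so λ ≡ 17.
  x = λ² - 18 - 14 = 289 - 32 ≡ 10; y = λ·(18 - 10) - 6 ≡ 16. → (10, 16)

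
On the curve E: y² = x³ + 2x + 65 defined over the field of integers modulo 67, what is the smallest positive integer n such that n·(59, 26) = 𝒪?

4

2P: tangent at (59, 26): λ = (3·59² + 2)/(2·26) ≡ 60/52. 52⁻¹ ≡ 58 (mod 67) since 52·58 = 3016 ≡ 1, so λ ≡ 60·58 ≡ 63.
  x = λ² - 59 - 59 = 3969 - 118 ≡ 32; y = λ·(59 - 32) - 26 ≡ 0. → (32, 0)
3P: (32, 0) + (59, 26). λ = (26 - 0)/(59 - 32) ≡ 26/27 mod 67. 27⁻¹ ≡ 5 (mod 67) since 27·5 = 135 ≡ 1, so λ ≡ 63.
  x = λ² - 32 - 59 = 3969 - 91 ≡ 59; y = λ·(32 - 59) - 0 ≡ 41. → (59, 41)
4P: (59, 41) + (59, 26): same x and y₁ ≡ -y₂, so the sum is 𝒪.
4P = 𝒪, so the order is 4.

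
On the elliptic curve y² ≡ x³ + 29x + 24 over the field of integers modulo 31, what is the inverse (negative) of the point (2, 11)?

-(2, 11) = (2, -11 mod 31) = (2, 20).

(2, 20)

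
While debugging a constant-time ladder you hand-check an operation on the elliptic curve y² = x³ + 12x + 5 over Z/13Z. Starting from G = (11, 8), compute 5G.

Repeated addition: build up to 5G.
2G: tangent at (11, 8): λ = (3·11² + 12)/(2·8) ≡ 11/3. 3⁻¹ ≡ 9 (mod 13), so λ ≡ 11·9 ≡ 8.
  x = λ² - 11 - 11 = 64 - 22 ≡ 3; y = λ·(11 - 3) - 8 ≡ 4. → (3, 4)
3G: (3, 4) + (11, 8). λ = (8 - 4)/(11 - 3) ≡ 4/8 mod 13. 8⁻¹ ≡ 5 (mod 13), so λ ≡ 7.
  x = λ² - 3 - 11 = 49 - 14 ≡ 9; y = λ·(3 - 9) - 4 ≡ 6. → (9, 6)
4G: (9, 6) + (11, 8). λ = (8 - 6)/(11 - 9) ≡ 2/2 mod 13. 2⁻¹ ≡ 7 (mod 13), so λ ≡ 1.
  x = λ² - 9 - 11 = 1 - 20 ≡ 7; y = λ·(9 - 7) - 6 ≡ 9. → (7, 9)
5G: (7, 9) + (11, 8). λ = (8 - 9)/(11 - 7) ≡ 12/4 mod 13. 4⁻¹ ≡ 10 (mod 13), so λ ≡ 3.
  x = λ² - 7 - 11 = 9 - 18 ≡ 4; y = λ·(7 - 4) - 9 ≡ 0. → (4, 0)

(4, 0)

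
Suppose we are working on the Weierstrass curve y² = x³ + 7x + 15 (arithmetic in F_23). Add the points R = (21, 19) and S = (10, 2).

(21, 19) + (10, 2). λ = (2 - 19)/(10 - 21) ≡ 6/12 mod 23. 12⁻¹ ≡ 2 (mod 23), so λ ≡ 12.
  x = λ² - 21 - 10 = 144 - 31 ≡ 21; y = λ·(21 - 21) - 19 ≡ 4. → (21, 4)

(21, 4)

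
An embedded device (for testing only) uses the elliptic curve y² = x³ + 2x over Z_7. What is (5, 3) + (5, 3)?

(4, 4)

tangent at (5, 3): λ = (3·5² + 2)/(2·3) ≡ 0/6. 6⁻¹ ≡ 6 (mod 7), so λ ≡ 0·6 ≡ 0.
  x = λ² - 5 - 5 = 0 - 10 ≡ 4; y = λ·(5 - 4) - 3 ≡ 4. → (4, 4)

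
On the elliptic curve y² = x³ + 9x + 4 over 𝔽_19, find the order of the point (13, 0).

2

2P: (13, 0) + (13, 0): same x and y₁ ≡ -y₂, so the sum is ∞.
2P = ∞, so the order is 2.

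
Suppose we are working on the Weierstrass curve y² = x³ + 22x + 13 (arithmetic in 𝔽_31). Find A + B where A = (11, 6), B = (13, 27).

(1, 6)

(11, 6) + (13, 27). λ = (27 - 6)/(13 - 11) ≡ 21/2 mod 31. 2⁻¹ ≡ 16 (mod 31), so λ ≡ 26.
  x = λ² - 11 - 13 = 676 - 24 ≡ 1; y = λ·(11 - 1) - 6 ≡ 6. → (1, 6)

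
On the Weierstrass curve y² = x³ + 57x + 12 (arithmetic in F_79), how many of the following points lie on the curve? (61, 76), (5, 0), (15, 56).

(61, 76): 76² ≡ 9, rhs ≡ 27 → off.
(5, 0): 0² ≡ 0, rhs ≡ 27 → off.
(15, 56): 56² ≡ 55, rhs ≡ 55 → on.

1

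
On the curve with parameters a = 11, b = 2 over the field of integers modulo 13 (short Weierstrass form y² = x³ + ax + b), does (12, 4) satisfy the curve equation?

y² = 4² ≡ 3; x³ + 11x + 2 = 1862 ≡ 3 (mod 13). 3 = 3.

yes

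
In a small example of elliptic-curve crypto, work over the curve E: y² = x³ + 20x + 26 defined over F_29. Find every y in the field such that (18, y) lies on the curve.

none

x³ + 20x + 26 = 6218 ≡ 12 (mod 29).
12 is a non-residue mod 29; no y exists.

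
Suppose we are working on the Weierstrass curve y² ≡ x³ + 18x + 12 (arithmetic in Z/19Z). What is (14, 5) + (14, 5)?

tangent at (14, 5): λ = (3·14² + 18)/(2·5) ≡ 17/10. 10⁻¹ ≡ 2 (mod 19) since 10·2 = 20 ≡ 1, so λ ≡ 17·2 ≡ 15.
  x = λ² - 14 - 14 = 225 - 28 ≡ 7; y = λ·(14 - 7) - 5 ≡ 5. → (7, 5)

(7, 5)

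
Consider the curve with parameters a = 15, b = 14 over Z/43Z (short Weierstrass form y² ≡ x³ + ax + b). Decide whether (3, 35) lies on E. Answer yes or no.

y² = 35² ≡ 21; x³ + 15x + 14 = 86 ≡ 0 (mod 43). 21 ≠ 0.

no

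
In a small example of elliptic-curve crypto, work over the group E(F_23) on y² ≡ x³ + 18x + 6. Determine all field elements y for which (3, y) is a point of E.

8, 15

x³ + 18x + 6 = 87 ≡ 18 (mod 23).
Square roots of 18 mod 23: 8 and 15 (since 8² = 64 ≡ 18).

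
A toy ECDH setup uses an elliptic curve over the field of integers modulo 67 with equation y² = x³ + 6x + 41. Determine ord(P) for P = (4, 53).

9

2P: tangent at (4, 53): λ = (3·4² + 6)/(2·53) ≡ 54/39. 39⁻¹ ≡ 55 (mod 67), so λ ≡ 54·55 ≡ 22.
  x = λ² - 4 - 4 = 484 - 8 ≡ 7; y = λ·(4 - 7) - 53 ≡ 15. → (7, 15)
3P: (7, 15) + (4, 53). λ = (53 - 15)/(4 - 7) ≡ 38/64 mod 67. 64⁻¹ ≡ 22 (mod 67), so λ ≡ 32.
  x = λ² - 7 - 4 = 1024 - 11 ≡ 8; y = λ·(7 - 8) - 15 ≡ 20. → (8, 20)
4P: (8, 20) + (4, 53). λ = (53 - 20)/(4 - 8) ≡ 33/63 mod 67. 63⁻¹ ≡ 50 (mod 67), so λ ≡ 42.
  x = λ² - 8 - 4 = 1764 - 12 ≡ 10; y = λ·(8 - 10) - 20 ≡ 30. → (10, 30)
5P: (10, 30) + (4, 53). λ = (53 - 30)/(4 - 10) ≡ 23/61 mod 67. 61⁻¹ ≡ 11 (mod 67), so λ ≡ 52.
  x = λ² - 10 - 4 = 2704 - 14 ≡ 10; y = λ·(10 - 10) - 30 ≡ 37. → (10, 37)
6P: (10, 37) + (4, 53). λ = (53 - 37)/(4 - 10) ≡ 16/61 mod 67. 61⁻¹ ≡ 11 (mod 67) since 61·11 = 671 ≡ 1, so λ ≡ 42.
  x = λ² - 10 - 4 = 1764 - 14 ≡ 8; y = λ·(10 - 8) - 37 ≡ 47. → (8, 47)
7P: (8, 47) + (4, 53). λ = (53 - 47)/(4 - 8) ≡ 6/63 mod 67. 63⁻¹ ≡ 50 (mod 67) since 63·50 = 3150 ≡ 1, so λ ≡ 32.
  x = λ² - 8 - 4 = 1024 - 12 ≡ 7; y = λ·(8 - 7) - 47 ≡ 52. → (7, 52)
8P: (7, 52) + (4, 53). λ = (53 - 52)/(4 - 7) ≡ 1/64 mod 67. 64⁻¹ ≡ 22 (mod 67), so λ ≡ 22.
  x = λ² - 7 - 4 = 484 - 11 ≡ 4; y = λ·(7 - 4) - 52 ≡ 14. → (4, 14)
9P: (4, 14) + (4, 53): same x and y₁ ≡ -y₂, so the sum is 𝒪.
9P = 𝒪, so the order is 9.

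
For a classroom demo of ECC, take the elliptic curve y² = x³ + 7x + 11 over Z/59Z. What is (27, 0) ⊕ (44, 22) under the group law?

(27, 0) + (44, 22). λ = (22 - 0)/(44 - 27) ≡ 22/17 mod 59. 17⁻¹ ≡ 7 (mod 59) since 17·7 = 119 ≡ 1, so λ ≡ 36.
  x = λ² - 27 - 44 = 1296 - 71 ≡ 45; y = λ·(27 - 45) - 0 ≡ 1. → (45, 1)

(45, 1)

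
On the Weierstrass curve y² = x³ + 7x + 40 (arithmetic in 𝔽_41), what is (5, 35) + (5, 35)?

tangent at (5, 35): λ = (3·5² + 7)/(2·35) ≡ 0/29. 29⁻¹ ≡ 17 (mod 41), so λ ≡ 0·17 ≡ 0.
  x = λ² - 5 - 5 = 0 - 10 ≡ 31; y = λ·(5 - 31) - 35 ≡ 6. → (31, 6)

(31, 6)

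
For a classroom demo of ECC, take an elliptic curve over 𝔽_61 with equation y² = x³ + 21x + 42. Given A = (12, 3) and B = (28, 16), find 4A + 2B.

First 4A:
Double-and-add on 4 = (100)₂. Start with A = (12, 3) for the leading 1-bit.
double: tangent at (12, 3): λ = (3·12² + 21)/(2·3) ≡ 26/6. 6⁻¹ ≡ 51 (mod 61) since 6·51 = 306 ≡ 1, so λ ≡ 26·51 ≡ 45.
  x = λ² - 12 - 12 = 2025 - 24 ≡ 49; y = λ·(12 - 49) - 3 ≡ 40. → (49, 40)
double: tangent at (49, 40): λ = (3·49² + 21)/(2·40) ≡ 26/19. 19⁻¹ ≡ 45 (mod 61) since 19·45 = 855 ≡ 1, so λ ≡ 26·45 ≡ 11.
  x = λ² - 49 - 49 = 121 - 98 ≡ 23; y = λ·(49 - 23) - 40 ≡ 2. → (23, 2)
4A = (23, 2).
Next 2B:
Repeated addition: build up to 2B.
2B: tangent at (28, 16): λ = (3·28² + 21)/(2·16) ≡ 55/32. 32⁻¹ ≡ 21 (mod 61) since 32·21 = 672 ≡ 1, so λ ≡ 55·21 ≡ 57.
  x = λ² - 28 - 28 = 3249 - 56 ≡ 21; y = λ·(28 - 21) - 16 ≡ 17. → (21, 17)
2B = (21, 17).
Finally 4A + 2B:
(23, 2) + (21, 17). λ = (17 - 2)/(21 - 23) ≡ 15/59 mod 61. 59⁻¹ ≡ 30 (mod 61) since 59·30 = 1770 ≡ 1, so λ ≡ 23.
  x = λ² - 23 - 21 = 529 - 44 ≡ 58; y = λ·(23 - 58) - 2 ≡ 47. → (58, 47)

(58, 47)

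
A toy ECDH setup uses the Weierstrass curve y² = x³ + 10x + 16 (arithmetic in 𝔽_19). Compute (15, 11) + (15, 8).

O

The two points share x = 15 and their y-coordinates satisfy 11 + 8 ≡ 0 (mod 19), so they are inverses. Their sum is O.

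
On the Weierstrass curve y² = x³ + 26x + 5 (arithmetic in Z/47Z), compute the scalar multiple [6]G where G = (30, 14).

Double-and-add on 6 = (110)₂. Start with G = (30, 14) for the leading 1-bit.
double: tangent at (30, 14): λ = (3·30² + 26)/(2·14) ≡ 0/28. 28⁻¹ ≡ 42 (mod 47) since 28·42 = 1176 ≡ 1, so λ ≡ 0·42 ≡ 0.
  x = λ² - 30 - 30 = 0 - 60 ≡ 34; y = λ·(30 - 34) - 14 ≡ 33. → (34, 33)
add G: (34, 33) + (30, 14). λ = (14 - 33)/(30 - 34) ≡ 28/43 mod 47. 43⁻¹ ≡ 35 (mod 47) since 43·35 = 1505 ≡ 1, so λ ≡ 40.
  x = λ² - 34 - 30 = 1600 - 64 ≡ 32; y = λ·(34 - 32) - 33 ≡ 0. → (32, 0)
double: (32, 0) + (32, 0): same x and y₁ ≡ -y₂, so the sum is O.

O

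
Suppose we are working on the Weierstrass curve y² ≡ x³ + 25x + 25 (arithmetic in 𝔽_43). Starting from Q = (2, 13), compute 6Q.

(17, 17)

Repeated addition: build up to 6Q.
2Q: tangent at (2, 13): λ = (3·2² + 25)/(2·13) ≡ 37/26. 26⁻¹ ≡ 5 (mod 43), so λ ≡ 37·5 ≡ 13.
  x = λ² - 2 - 2 = 169 - 4 ≡ 36; y = λ·(2 - 36) - 13 ≡ 18. → (36, 18)
3Q: (36, 18) + (2, 13). λ = (13 - 18)/(2 - 36) ≡ 38/9 mod 43. 9⁻¹ ≡ 24 (mod 43), so λ ≡ 9.
  x = λ² - 36 - 2 = 81 - 38 ≡ 0; y = λ·(36 - 0) - 18 ≡ 5. → (0, 5)
4Q: (0, 5) + (2, 13). λ = (13 - 5)/(2 - 0) ≡ 8/2 mod 43. 2⁻¹ ≡ 22 (mod 43), so λ ≡ 4.
  x = λ² - 0 - 2 = 16 - 2 ≡ 14; y = λ·(0 - 14) - 5 ≡ 25. → (14, 25)
5Q: (14, 25) + (2, 13). λ = (13 - 25)/(2 - 14) ≡ 31/31 mod 43. 31⁻¹ ≡ 25 (mod 43), so λ ≡ 1.
  x = λ² - 14 - 2 = 1 - 16 ≡ 28; y = λ·(14 - 28) - 25 ≡ 4. → (28, 4)
6Q: (28, 4) + (2, 13). λ = (13 - 4)/(2 - 28) ≡ 9/17 mod 43. 17⁻¹ ≡ 38 (mod 43) since 17·38 = 646 ≡ 1, so λ ≡ 41.
  x = λ² - 28 - 2 = 1681 - 30 ≡ 17; y = λ·(28 - 17) - 4 ≡ 17. → (17, 17)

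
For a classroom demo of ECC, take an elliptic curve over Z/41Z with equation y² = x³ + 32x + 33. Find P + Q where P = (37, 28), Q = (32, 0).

(37, 28) + (32, 0). λ = (0 - 28)/(32 - 37) ≡ 13/36 mod 41. 36⁻¹ ≡ 8 (mod 41), so λ ≡ 22.
  x = λ² - 37 - 32 = 484 - 69 ≡ 5; y = λ·(37 - 5) - 28 ≡ 20. → (5, 20)

(5, 20)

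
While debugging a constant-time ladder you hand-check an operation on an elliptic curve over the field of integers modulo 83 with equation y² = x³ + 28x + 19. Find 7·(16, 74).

Write G = (16, 74).
Double-and-add on 7 = (111)₂. Start with G = (16, 74) for the leading 1-bit.
double: tangent at (16, 74): λ = (3·16² + 28)/(2·74) ≡ 49/65. 65⁻¹ ≡ 23 (mod 83), so λ ≡ 49·23 ≡ 48.
  x = λ² - 16 - 16 = 2304 - 32 ≡ 31; y = λ·(16 - 31) - 74 ≡ 36. → (31, 36)
add G: (31, 36) + (16, 74). λ = (74 - 36)/(16 - 31) ≡ 38/68 mod 83. 68⁻¹ ≡ 11 (mod 83) since 68·11 = 748 ≡ 1, so λ ≡ 3.
  x = λ² - 31 - 16 = 9 - 47 ≡ 45; y = λ·(31 - 45) - 36 ≡ 5. → (45, 5)
double: tangent at (45, 5): λ = (3·45² + 28)/(2·5) ≡ 44/10. 10⁻¹ ≡ 25 (mod 83) since 10·25 = 250 ≡ 1, so λ ≡ 44·25 ≡ 21.
  x = λ² - 45 - 45 = 441 - 90 ≡ 19; y = λ·(45 - 19) - 5 ≡ 43. → (19, 43)
add G: (19, 43) + (16, 74). λ = (74 - 43)/(16 - 19) ≡ 31/80 mod 83. 80⁻¹ ≡ 55 (mod 83) since 80·55 = 4400 ≡ 1, so λ ≡ 45.
  x = λ² - 19 - 16 = 2025 - 35 ≡ 81; y = λ·(19 - 81) - 43 ≡ 72. → (81, 72)

(81, 72)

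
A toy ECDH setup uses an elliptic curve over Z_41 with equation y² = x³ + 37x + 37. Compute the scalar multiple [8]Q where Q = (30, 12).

(40, 32)

Repeated addition: build up to 8Q.
2Q: tangent at (30, 12): λ = (3·30² + 37)/(2·12) ≡ 31/24. 24⁻¹ ≡ 12 (mod 41), so λ ≡ 31·12 ≡ 3.
  x = λ² - 30 - 30 = 9 - 60 ≡ 31; y = λ·(30 - 31) - 12 ≡ 26. → (31, 26)
3Q: (31, 26) + (30, 12). λ = (12 - 26)/(30 - 31) ≡ 27/40 mod 41. 40⁻¹ ≡ 40 (mod 41), so λ ≡ 14.
  x = λ² - 31 - 30 = 196 - 61 ≡ 12; y = λ·(31 - 12) - 26 ≡ 35. → (12, 35)
4Q: (12, 35) + (30, 12). λ = (12 - 35)/(30 - 12) ≡ 18/18 mod 41. 18⁻¹ ≡ 16 (mod 41), so λ ≡ 1.
  x = λ² - 12 - 30 = 1 - 42 ≡ 0; y = λ·(12 - 0) - 35 ≡ 18. → (0, 18)
5Q: (0, 18) + (30, 12). λ = (12 - 18)/(30 - 0) ≡ 35/30 mod 41. 30⁻¹ ≡ 26 (mod 41), so λ ≡ 8.
  x = λ² - 0 - 30 = 64 - 30 ≡ 34; y = λ·(0 - 34) - 18 ≡ 38. → (34, 38)
6Q: (34, 38) + (30, 12). λ = (12 - 38)/(30 - 34) ≡ 15/37 mod 41. 37⁻¹ ≡ 10 (mod 41) since 37·10 = 370 ≡ 1, so λ ≡ 27.
  x = λ² - 34 - 30 = 729 - 64 ≡ 9; y = λ·(34 - 9) - 38 ≡ 22. → (9, 22)
7Q: (9, 22) + (30, 12). λ = (12 - 22)/(30 - 9) ≡ 31/21 mod 41. 21⁻¹ ≡ 2 (mod 41), so λ ≡ 21.
  x = λ² - 9 - 30 = 441 - 39 ≡ 33; y = λ·(9 - 33) - 22 ≡ 7. → (33, 7)
8Q: (33, 7) + (30, 12). λ = (12 - 7)/(30 - 33) ≡ 5/38 mod 41. 38⁻¹ ≡ 27 (mod 41) since 38·27 = 1026 ≡ 1, so λ ≡ 12.
  x = λ² - 33 - 30 = 144 - 63 ≡ 40; y = λ·(33 - 40) - 7 ≡ 32. → (40, 32)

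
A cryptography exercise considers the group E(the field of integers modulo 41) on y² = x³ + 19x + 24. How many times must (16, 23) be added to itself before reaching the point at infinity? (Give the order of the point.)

2P: tangent at (16, 23): λ = (3·16² + 19)/(2·23) ≡ 8/5. 5⁻¹ ≡ 33 (mod 41) since 5·33 = 165 ≡ 1, so λ ≡ 8·33 ≡ 18.
  x = λ² - 16 - 16 = 324 - 32 ≡ 5; y = λ·(16 - 5) - 23 ≡ 11. → (5, 11)
3P: (5, 11) + (16, 23). λ = (23 - 11)/(16 - 5) ≡ 12/11 mod 41. 11⁻¹ ≡ 15 (mod 41) since 11·15 = 165 ≡ 1, so λ ≡ 16.
  x = λ² - 5 - 16 = 256 - 21 ≡ 30; y = λ·(5 - 30) - 11 ≡ 40. → (30, 40)
4P: (30, 40) + (16, 23). λ = (23 - 40)/(16 - 30) ≡ 24/27 mod 41. 27⁻¹ ≡ 38 (mod 41), so λ ≡ 10.
  x = λ² - 30 - 16 = 100 - 46 ≡ 13; y = λ·(30 - 13) - 40 ≡ 7. → (13, 7)
5P: (13, 7) + (16, 23). λ = (23 - 7)/(16 - 13) ≡ 16/3 mod 41. 3⁻¹ ≡ 14 (mod 41), so λ ≡ 19.
  x = λ² - 13 - 16 = 361 - 29 ≡ 4; y = λ·(13 - 4) - 7 ≡ 0. → (4, 0)
6P: (4, 0) + (16, 23). λ = (23 - 0)/(16 - 4) ≡ 23/12 mod 41. 12⁻¹ ≡ 24 (mod 41) since 12·24 = 288 ≡ 1, so λ ≡ 19.
  x = λ² - 4 - 16 = 361 - 20 ≡ 13; y = λ·(4 - 13) - 0 ≡ 34. → (13, 34)
7P: (13, 34) + (16, 23). λ = (23 - 34)/(16 - 13) ≡ 30/3 mod 41. 3⁻¹ ≡ 14 (mod 41) since 3·14 = 42 ≡ 1, so λ ≡ 10.
  x = λ² - 13 - 16 = 100 - 29 ≡ 30; y = λ·(13 - 30) - 34 ≡ 1. → (30, 1)
8P: (30, 1) + (16, 23). λ = (23 - 1)/(16 - 30) ≡ 22/27 mod 41. 27⁻¹ ≡ 38 (mod 41) since 27·38 = 1026 ≡ 1, so λ ≡ 16.
  x = λ² - 30 - 16 = 256 - 46 ≡ 5; y = λ·(30 - 5) - 1 ≡ 30. → (5, 30)
9P: (5, 30) + (16, 23). λ = (23 - 30)/(16 - 5) ≡ 34/11 mod 41. 11⁻¹ ≡ 15 (mod 41) since 11·15 = 165 ≡ 1, so λ ≡ 18.
  x = λ² - 5 - 16 = 324 - 21 ≡ 16; y = λ·(5 - 16) - 30 ≡ 18. → (16, 18)
10P: (16, 18) + (16, 23): same x and y₁ ≡ -y₂, so the sum is the point at infinity.
10P = the point at infinity, so the order is 10.

10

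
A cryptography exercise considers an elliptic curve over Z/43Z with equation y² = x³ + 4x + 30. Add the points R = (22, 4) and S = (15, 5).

(42, 5)

(22, 4) + (15, 5). λ = (5 - 4)/(15 - 22) ≡ 1/36 mod 43. 36⁻¹ ≡ 6 (mod 43) since 36·6 = 216 ≡ 1, so λ ≡ 6.
  x = λ² - 22 - 15 = 36 - 37 ≡ 42; y = λ·(22 - 42) - 4 ≡ 5. → (42, 5)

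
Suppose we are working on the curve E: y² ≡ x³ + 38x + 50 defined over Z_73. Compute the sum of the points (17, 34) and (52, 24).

(17, 34) + (52, 24). λ = (24 - 34)/(52 - 17) ≡ 63/35 mod 73. 35⁻¹ ≡ 48 (mod 73), so λ ≡ 31.
  x = λ² - 17 - 52 = 961 - 69 ≡ 16; y = λ·(17 - 16) - 34 ≡ 70. → (16, 70)

(16, 70)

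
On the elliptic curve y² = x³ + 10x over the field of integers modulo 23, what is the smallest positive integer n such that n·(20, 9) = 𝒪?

6

2P: tangent at (20, 9): λ = (3·20² + 10)/(2·9) ≡ 14/18. 18⁻¹ ≡ 9 (mod 23), so λ ≡ 14·9 ≡ 11.
  x = λ² - 20 - 20 = 121 - 40 ≡ 12; y = λ·(20 - 12) - 9 ≡ 10. → (12, 10)
3P: (12, 10) + (20, 9). λ = (9 - 10)/(20 - 12) ≡ 22/8 mod 23. 8⁻¹ ≡ 3 (mod 23) since 8·3 = 24 ≡ 1, so λ ≡ 20.
  x = λ² - 12 - 20 = 400 - 32 ≡ 0; y = λ·(12 - 0) - 10 ≡ 0. → (0, 0)
4P: (0, 0) + (20, 9). λ = (9 - 0)/(20 - 0) ≡ 9/20 mod 23. 20⁻¹ ≡ 15 (mod 23) since 20·15 = 300 ≡ 1, so λ ≡ 20.
  x = λ² - 0 - 20 = 400 - 20 ≡ 12; y = λ·(0 - 12) - 0 ≡ 13. → (12, 13)
5P: (12, 13) + (20, 9). λ = (9 - 13)/(20 - 12) ≡ 19/8 mod 23. 8⁻¹ ≡ 3 (mod 23), so λ ≡ 11.
  x = λ² - 12 - 20 = 121 - 32 ≡ 20; y = λ·(12 - 20) - 13 ≡ 14. → (20, 14)
6P: (20, 14) + (20, 9): same x and y₁ ≡ -y₂, so the sum is 𝒪.
6P = 𝒪, so the order is 6.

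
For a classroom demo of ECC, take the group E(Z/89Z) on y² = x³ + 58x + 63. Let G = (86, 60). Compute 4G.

(12, 23)

Double-and-add on 4 = (100)₂. Start with G = (86, 60) for the leading 1-bit.
double: tangent at (86, 60): λ = (3·86² + 58)/(2·60) ≡ 85/31. 31⁻¹ ≡ 23 (mod 89), so λ ≡ 85·23 ≡ 86.
  x = λ² - 86 - 86 = 7396 - 172 ≡ 15; y = λ·(86 - 15) - 60 ≡ 83. → (15, 83)
double: tangent at (15, 83): λ = (3·15² + 58)/(2·83) ≡ 21/77. 77⁻¹ ≡ 37 (mod 89) since 77·37 = 2849 ≡ 1, so λ ≡ 21·37 ≡ 65.
  x = λ² - 15 - 15 = 4225 - 30 ≡ 12; y = λ·(15 - 12) - 83 ≡ 23. → (12, 23)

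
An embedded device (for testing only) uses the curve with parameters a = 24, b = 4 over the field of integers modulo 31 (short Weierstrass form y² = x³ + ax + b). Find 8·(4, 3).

Write P = (4, 3).
Repeated addition: build up to 8P.
2P: tangent at (4, 3): λ = (3·4² + 24)/(2·3) ≡ 10/6. 6⁻¹ ≡ 26 (mod 31), so λ ≡ 10·26 ≡ 12.
  x = λ² - 4 - 4 = 144 - 8 ≡ 12; y = λ·(4 - 12) - 3 ≡ 25. → (12, 25)
3P: (12, 25) + (4, 3). λ = (3 - 25)/(4 - 12) ≡ 9/23 mod 31. 23⁻¹ ≡ 27 (mod 31), so λ ≡ 26.
  x = λ² - 12 - 4 = 676 - 16 ≡ 9; y = λ·(12 - 9) - 25 ≡ 22. → (9, 22)
4P: (9, 22) + (4, 3). λ = (3 - 22)/(4 - 9) ≡ 12/26 mod 31. 26⁻¹ ≡ 6 (mod 31), so λ ≡ 10.
  x = λ² - 9 - 4 = 100 - 13 ≡ 25; y = λ·(9 - 25) - 22 ≡ 4. → (25, 4)
5P: (25, 4) + (4, 3). λ = (3 - 4)/(4 - 25) ≡ 30/10 mod 31. 10⁻¹ ≡ 28 (mod 31) since 10·28 = 280 ≡ 1, so λ ≡ 3.
  x = λ² - 25 - 4 = 9 - 29 ≡ 11; y = λ·(25 - 11) - 4 ≡ 7. → (11, 7)
6P: (11, 7) + (4, 3). λ = (3 - 7)/(4 - 11) ≡ 27/24 mod 31. 24⁻¹ ≡ 22 (mod 31) since 24·22 = 528 ≡ 1, so λ ≡ 5.
  x = λ² - 11 - 4 = 25 - 15 ≡ 10; y = λ·(11 - 10) - 7 ≡ 29. → (10, 29)
7P: (10, 29) + (4, 3). λ = (3 - 29)/(4 - 10) ≡ 5/25 mod 31. 25⁻¹ ≡ 5 (mod 31), so λ ≡ 25.
  x = λ² - 10 - 4 = 625 - 14 ≡ 22; y = λ·(10 - 22) - 29 ≡ 12. → (22, 12)
8P: (22, 12) + (4, 3). λ = (3 - 12)/(4 - 22) ≡ 22/13 mod 31. 13⁻¹ ≡ 12 (mod 31) since 13·12 = 156 ≡ 1, so λ ≡ 16.
  x = λ² - 22 - 4 = 256 - 26 ≡ 13; y = λ·(22 - 13) - 12 ≡ 8. → (13, 8)

(13, 8)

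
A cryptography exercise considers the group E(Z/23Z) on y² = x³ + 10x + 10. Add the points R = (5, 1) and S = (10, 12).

(5, 1) + (10, 12). λ = (12 - 1)/(10 - 5) ≡ 11/5 mod 23. 5⁻¹ ≡ 14 (mod 23), so λ ≡ 16.
  x = λ² - 5 - 10 = 256 - 15 ≡ 11; y = λ·(5 - 11) - 1 ≡ 18. → (11, 18)

(11, 18)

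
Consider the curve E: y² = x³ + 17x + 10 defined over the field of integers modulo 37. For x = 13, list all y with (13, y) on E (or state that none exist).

none

x³ + 17x + 10 = 2428 ≡ 23 (mod 37).
23 is a non-residue mod 37; no y exists.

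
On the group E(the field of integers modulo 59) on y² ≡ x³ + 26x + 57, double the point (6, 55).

(51, 35)

tangent at (6, 55): λ = (3·6² + 26)/(2·55) ≡ 16/51. 51⁻¹ ≡ 22 (mod 59), so λ ≡ 16·22 ≡ 57.
  x = λ² - 6 - 6 = 3249 - 12 ≡ 51; y = λ·(6 - 51) - 55 ≡ 35. → (51, 35)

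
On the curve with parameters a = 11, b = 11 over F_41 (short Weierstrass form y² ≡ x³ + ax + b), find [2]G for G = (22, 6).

tangent at (22, 6): λ = (3·22² + 11)/(2·6) ≡ 28/12. 12⁻¹ ≡ 24 (mod 41), so λ ≡ 28·24 ≡ 16.
  x = λ² - 22 - 22 = 256 - 44 ≡ 7; y = λ·(22 - 7) - 6 ≡ 29. → (7, 29)

(7, 29)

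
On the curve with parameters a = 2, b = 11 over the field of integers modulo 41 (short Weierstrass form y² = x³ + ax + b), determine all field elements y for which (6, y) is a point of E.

none

x³ + 2x + 11 = 239 ≡ 34 (mod 41).
34 is a non-residue mod 41; no y exists.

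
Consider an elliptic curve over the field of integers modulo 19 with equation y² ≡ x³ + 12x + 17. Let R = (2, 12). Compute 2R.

tangent at (2, 12): λ = (3·2² + 12)/(2·12) ≡ 5/5. 5⁻¹ ≡ 4 (mod 19), so λ ≡ 5·4 ≡ 1.
  x = λ² - 2 - 2 = 1 - 4 ≡ 16; y = λ·(2 - 16) - 12 ≡ 12. → (16, 12)

(16, 12)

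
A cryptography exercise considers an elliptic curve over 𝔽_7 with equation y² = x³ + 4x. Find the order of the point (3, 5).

2P: tangent at (3, 5): λ = (3·3² + 4)/(2·5) ≡ 3/3. 3⁻¹ ≡ 5 (mod 7) since 3·5 = 15 ≡ 1, so λ ≡ 3·5 ≡ 1.
  x = λ² - 3 - 3 = 1 - 6 ≡ 2; y = λ·(3 - 2) - 5 ≡ 3. → (2, 3)
3P: (2, 3) + (3, 5). λ = (5 - 3)/(3 - 2) ≡ 2/1 mod 7. 1⁻¹ ≡ 1 (mod 7), so λ ≡ 2.
  x = λ² - 2 - 3 = 4 - 5 ≡ 6; y = λ·(2 - 6) - 3 ≡ 3. → (6, 3)
4P: (6, 3) + (3, 5). λ = (5 - 3)/(3 - 6) ≡ 2/4 mod 7. 4⁻¹ ≡ 2 (mod 7), so λ ≡ 4.
  x = λ² - 6 - 3 = 16 - 9 ≡ 0; y = λ·(6 - 0) - 3 ≡ 0. → (0, 0)
5P: (0, 0) + (3, 5). λ = (5 - 0)/(3 - 0) ≡ 5/3 mod 7. 3⁻¹ ≡ 5 (mod 7), so λ ≡ 4.
  x = λ² - 0 - 3 = 16 - 3 ≡ 6; y = λ·(0 - 6) - 0 ≡ 4. → (6, 4)
6P: (6, 4) + (3, 5). λ = (5 - 4)/(3 - 6) ≡ 1/4 mod 7. 4⁻¹ ≡ 2 (mod 7), so λ ≡ 2.
  x = λ² - 6 - 3 = 4 - 9 ≡ 2; y = λ·(6 - 2) - 4 ≡ 4. → (2, 4)
7P: (2, 4) + (3, 5). λ = (5 - 4)/(3 - 2) ≡ 1/1 mod 7. 1⁻¹ ≡ 1 (mod 7) since 1·1 = 1 ≡ 1, so λ ≡ 1.
  x = λ² - 2 - 3 = 1 - 5 ≡ 3; y = λ·(2 - 3) - 4 ≡ 2. → (3, 2)
8P: (3, 2) + (3, 5): same x and y₁ ≡ -y₂, so the sum is O.
8P = O, so the order is 8.

8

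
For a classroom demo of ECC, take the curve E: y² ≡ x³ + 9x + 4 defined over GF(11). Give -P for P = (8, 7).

-(8, 7) = (8, -7 mod 11) = (8, 4).

(8, 4)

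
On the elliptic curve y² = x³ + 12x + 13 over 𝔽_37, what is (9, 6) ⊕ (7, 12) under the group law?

(9, 6) + (7, 12). λ = (12 - 6)/(7 - 9) ≡ 6/35 mod 37. 35⁻¹ ≡ 18 (mod 37) since 35·18 = 630 ≡ 1, so λ ≡ 34.
  x = λ² - 9 - 7 = 1156 - 16 ≡ 30; y = λ·(9 - 30) - 6 ≡ 20. → (30, 20)

(30, 20)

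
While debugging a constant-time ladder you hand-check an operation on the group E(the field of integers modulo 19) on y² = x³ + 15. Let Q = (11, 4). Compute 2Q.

(3, 17)

tangent at (11, 4): λ = (3·11² + 0)/(2·4) ≡ 2/8. 8⁻¹ ≡ 12 (mod 19), so λ ≡ 2·12 ≡ 5.
  x = λ² - 11 - 11 = 25 - 22 ≡ 3; y = λ·(11 - 3) - 4 ≡ 17. → (3, 17)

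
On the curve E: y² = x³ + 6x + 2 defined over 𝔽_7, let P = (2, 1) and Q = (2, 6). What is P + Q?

The two points share x = 2 and their y-coordinates satisfy 1 + 6 ≡ 0 (mod 7), so they are inverses. Their sum is the point at infinity.

O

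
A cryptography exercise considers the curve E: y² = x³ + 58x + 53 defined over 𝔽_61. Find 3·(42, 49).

Write P = (42, 49).
Repeated addition: build up to 3P.
2P: tangent at (42, 49): λ = (3·42² + 58)/(2·49) ≡ 43/37. 37⁻¹ ≡ 33 (mod 61), so λ ≡ 43·33 ≡ 16.
  x = λ² - 42 - 42 = 256 - 84 ≡ 50; y = λ·(42 - 50) - 49 ≡ 6. → (50, 6)
3P: (50, 6) + (42, 49). λ = (49 - 6)/(42 - 50) ≡ 43/53 mod 61. 53⁻¹ ≡ 38 (mod 61), so λ ≡ 48.
  x = λ² - 50 - 42 = 2304 - 92 ≡ 16; y = λ·(50 - 16) - 6 ≡ 40. → (16, 40)

(16, 40)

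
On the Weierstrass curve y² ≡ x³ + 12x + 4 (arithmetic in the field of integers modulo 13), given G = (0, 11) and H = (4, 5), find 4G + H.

First 4G:
Double-and-add on 4 = (100)₂. Start with G = (0, 11) for the leading 1-bit.
double: tangent at (0, 11): λ = (3·0² + 12)/(2·11) ≡ 12/9. 9⁻¹ ≡ 3 (mod 13), so λ ≡ 12·3 ≡ 10.
  x = λ² - 0 - 0 = 100 - 0 ≡ 9; y = λ·(0 - 9) - 11 ≡ 3. → (9, 3)
double: tangent at (9, 3): λ = (3·9² + 12)/(2·3) ≡ 8/6. 6⁻¹ ≡ 11 (mod 13) since 6·11 = 66 ≡ 1, so λ ≡ 8·11 ≡ 10.
  x = λ² - 9 - 9 = 100 - 18 ≡ 4; y = λ·(9 - 4) - 3 ≡ 8. → (4, 8)
4G = (4, 8).
Finally 4G + H:
(4, 8) + (4, 5): same x and y₁ ≡ -y₂, so the sum is O.

O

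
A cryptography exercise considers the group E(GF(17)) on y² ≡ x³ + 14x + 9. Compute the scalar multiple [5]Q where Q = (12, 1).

Double-and-add on 5 = (101)₂. Start with Q = (12, 1) for the leading 1-bit.
double: tangent at (12, 1): λ = (3·12² + 14)/(2·1) ≡ 4/2. 2⁻¹ ≡ 9 (mod 17), so λ ≡ 4·9 ≡ 2.
  x = λ² - 12 - 12 = 4 - 24 ≡ 14; y = λ·(12 - 14) - 1 ≡ 12. → (14, 12)
double: tangent at (14, 12): λ = (3·14² + 14)/(2·12) ≡ 7/7. 7⁻¹ ≡ 5 (mod 17), so λ ≡ 7·5 ≡ 1.
  x = λ² - 14 - 14 = 1 - 28 ≡ 7; y = λ·(14 - 7) - 12 ≡ 12. → (7, 12)
add Q: (7, 12) + (12, 1). λ = (1 - 12)/(12 - 7) ≡ 6/5 mod 17. 5⁻¹ ≡ 7 (mod 17), so λ ≡ 8.
  x = λ² - 7 - 12 = 64 - 19 ≡ 11; y = λ·(7 - 11) - 12 ≡ 7. → (11, 7)

(11, 7)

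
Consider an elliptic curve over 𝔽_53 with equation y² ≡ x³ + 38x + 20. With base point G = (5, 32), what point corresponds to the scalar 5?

(4, 17)

Repeated addition: build up to 5G.
2G: tangent at (5, 32): λ = (3·5² + 38)/(2·32) ≡ 7/11. 11⁻¹ ≡ 29 (mod 53) since 11·29 = 319 ≡ 1, so λ ≡ 7·29 ≡ 44.
  x = λ² - 5 - 5 = 1936 - 10 ≡ 18; y = λ·(5 - 18) - 32 ≡ 32. → (18, 32)
3G: (18, 32) + (5, 32). λ = (32 - 32)/(5 - 18) ≡ 0/40 mod 53. 40⁻¹ ≡ 4 (mod 53) since 40·4 = 160 ≡ 1, so λ ≡ 0.
  x = λ² - 18 - 5 = 0 - 23 ≡ 30; y = λ·(18 - 30) - 32 ≡ 21. → (30, 21)
4G: (30, 21) + (5, 32). λ = (32 - 21)/(5 - 30) ≡ 11/28 mod 53. 28⁻¹ ≡ 36 (mod 53) since 28·36 = 1008 ≡ 1, so λ ≡ 25.
  x = λ² - 30 - 5 = 625 - 35 ≡ 7; y = λ·(30 - 7) - 21 ≡ 24. → (7, 24)
5G: (7, 24) + (5, 32). λ = (32 - 24)/(5 - 7) ≡ 8/51 mod 53. 51⁻¹ ≡ 26 (mod 53), so λ ≡ 49.
  x = λ² - 7 - 5 = 2401 - 12 ≡ 4; y = λ·(7 - 4) - 24 ≡ 17. → (4, 17)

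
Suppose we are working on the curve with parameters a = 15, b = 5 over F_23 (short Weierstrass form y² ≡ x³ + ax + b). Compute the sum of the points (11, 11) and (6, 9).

(8, 4)

(11, 11) + (6, 9). λ = (9 - 11)/(6 - 11) ≡ 21/18 mod 23. 18⁻¹ ≡ 9 (mod 23), so λ ≡ 5.
  x = λ² - 11 - 6 = 25 - 17 ≡ 8; y = λ·(11 - 8) - 11 ≡ 4. → (8, 4)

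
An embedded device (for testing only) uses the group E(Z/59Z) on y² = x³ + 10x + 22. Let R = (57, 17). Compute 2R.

tangent at (57, 17): λ = (3·57² + 10)/(2·17) ≡ 22/34. 34⁻¹ ≡ 33 (mod 59), so λ ≡ 22·33 ≡ 18.
  x = λ² - 57 - 57 = 324 - 114 ≡ 33; y = λ·(57 - 33) - 17 ≡ 2. → (33, 2)

(33, 2)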